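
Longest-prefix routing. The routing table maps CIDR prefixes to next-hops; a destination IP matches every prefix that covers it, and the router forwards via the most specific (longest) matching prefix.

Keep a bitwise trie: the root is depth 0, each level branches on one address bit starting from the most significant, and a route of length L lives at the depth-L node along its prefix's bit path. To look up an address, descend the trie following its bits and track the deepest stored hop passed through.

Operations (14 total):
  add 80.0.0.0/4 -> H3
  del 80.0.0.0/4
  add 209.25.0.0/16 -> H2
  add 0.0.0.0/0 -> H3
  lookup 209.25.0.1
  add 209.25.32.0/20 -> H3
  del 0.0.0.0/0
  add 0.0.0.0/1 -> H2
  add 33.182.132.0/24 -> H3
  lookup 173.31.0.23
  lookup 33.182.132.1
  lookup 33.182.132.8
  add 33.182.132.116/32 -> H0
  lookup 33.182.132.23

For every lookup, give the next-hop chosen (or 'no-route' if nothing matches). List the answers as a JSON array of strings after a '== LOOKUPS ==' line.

Process each operation:
  add 80.0.0.0/4 -> H3 at depth 4
  - 80.0.0.0/4 clear@4
  add 209.25.0.0/16 -> H2 at depth 16
  add 0.0.0.0/0 -> H3 at depth 0
  ? 209.25.0.1  path d0:H3→d1:-→d2:-→d3:-→d4:-→d5:-→d6:-→d7:-→d8:-→d9:-→d10:-→d11:-→d12:-→d13:-→d14:-→d15:-→d16:H2  best=H2
  add 209.25.32.0/20 -> H3 at depth 20
  - 0.0.0.0/0 clear@0
  add 0.0.0.0/1 -> H2 at depth 1
  add 33.182.132.0/24 -> H3 at depth 24
  ? 173.31.0.23  path d0:-→d1:-  best=no-route
  ? 33.182.132.1  path d0:-→d1:H2→d2:-→d3:-→d4:-→d5:-→d6:-→d7:-→d8:-→d9:-→d10:-→d11:-→d12:-→d13:-→d14:-→d15:-→d16:-→d17:-→d18:-→d19:-→d20:-→d21:-→d22:-→d23:-→d24:H3  best=H3
  ? 33.182.132.8  path d0:-→d1:H2→d2:-→d3:-→d4:-→d5:-→d6:-→d7:-→d8:-→d9:-→d10:-→d11:-→d12:-→d13:-→d14:-→d15:-→d16:-→d17:-→d18:-→d19:-→d20:-→d21:-→d22:-→d23:-→d24:H3  best=H3
  add 33.182.132.116/32 -> H0 at depth 32
  ? 33.182.132.23  path d0:-→d1:H2→d2:-→d3:-→d4:-→d5:-→d6:-→d7:-→d8:-→d9:-→d10:-→d11:-→d12:-→d13:-→d14:-→d15:-→d16:-→d17:-→d18:-→d19:-→d20:-→d21:-→d22:-→d23:-→d24:H3→d25:-  best=H3

== LOOKUPS ==
["H2","no-route","H3","H3","H3"]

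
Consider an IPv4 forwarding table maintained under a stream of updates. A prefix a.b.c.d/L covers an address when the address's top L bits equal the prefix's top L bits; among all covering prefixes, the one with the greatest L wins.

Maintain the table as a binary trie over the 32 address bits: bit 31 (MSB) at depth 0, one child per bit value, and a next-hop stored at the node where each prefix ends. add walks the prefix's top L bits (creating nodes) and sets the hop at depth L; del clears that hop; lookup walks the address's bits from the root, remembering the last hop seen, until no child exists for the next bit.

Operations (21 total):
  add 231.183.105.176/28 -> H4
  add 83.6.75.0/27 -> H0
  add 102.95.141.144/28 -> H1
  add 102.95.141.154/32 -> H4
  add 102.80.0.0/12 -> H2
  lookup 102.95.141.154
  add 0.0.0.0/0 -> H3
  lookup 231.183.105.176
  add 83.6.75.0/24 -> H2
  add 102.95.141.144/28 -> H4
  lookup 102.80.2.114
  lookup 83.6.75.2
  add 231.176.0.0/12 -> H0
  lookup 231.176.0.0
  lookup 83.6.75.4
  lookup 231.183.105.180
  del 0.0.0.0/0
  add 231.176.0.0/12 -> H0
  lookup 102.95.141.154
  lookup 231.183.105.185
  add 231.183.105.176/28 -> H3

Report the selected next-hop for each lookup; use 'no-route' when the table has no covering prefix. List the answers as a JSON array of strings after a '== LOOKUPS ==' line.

Trace:
  + 231.183.105.176/28 (H4) depth=28
  + 83.6.75.0/27 (H0) depth=27
  + 102.95.141.144/28 (H1) depth=28
  + 102.95.141.154/32 (H4) depth=32
  + 102.80.0.0/12 (H2) depth=12
  ? 102.95.141.154  path d0:-→d1:-→d2:-→d3:-→d4:-→d5:-→d6:-→d7:-→d8:-→d9:-→d10:-→d11:-→d12:H2→d13:-→d14:-→d15:-→d16:-→d17:-→d18:-→d19:-→d20:-→d21:-→d22:-→d23:-→d24:-→d25:-→d26:-→d27:-→d28:H1→d29:-→d30:-→d31:-→d32:H4  best=H4
  + 0.0.0.0/0 (H3) depth=0
  ? 231.183.105.176  path d0:H3→d1:-→d2:-→d3:-→d4:-→d5:-→d6:-→d7:-→d8:-→d9:-→d10:-→d11:-→d12:-→d13:-→d14:-→d15:-→d16:-→d17:-→d18:-→d19:-→d20:-→d21:-→d22:-→d23:-→d24:-→d25:-→d26:-→d27:-→d28:H4  best=H4
  + 83.6.75.0/24 (H2) depth=24
  + 102.95.141.144/28 (H4) depth=28
  ? 102.80.2.114  path d0:H3→d1:-→d2:-→d3:-→d4:-→d5:-→d6:-→d7:-→d8:-→d9:-→d10:-→d11:-→d12:H2  best=H2
  ? 83.6.75.2  path d0:H3→d1:-→d2:-→d3:-→d4:-→d5:-→d6:-→d7:-→d8:-→d9:-→d10:-→d11:-→d12:-→d13:-→d14:-→d15:-→d16:-→d17:-→d18:-→d19:-→d20:-→d21:-→d22:-→d23:-→d24:H2→d25:-→d26:-→d27:H0  best=H0
  + 231.176.0.0/12 (H0) depth=12
  ? 231.176.0.0  path d0:H3→d1:-→d2:-→d3:-→d4:-→d5:-→d6:-→d7:-→d8:-→d9:-→d10:-→d11:-→d12:H0→d13:-  best=H0
  ? 83.6.75.4  path d0:H3→d1:-→d2:-→d3:-→d4:-→d5:-→d6:-→d7:-→d8:-→d9:-→d10:-→d11:-→d12:-→d13:-→d14:-→d15:-→d16:-→d17:-→d18:-→d19:-→d20:-→d21:-→d22:-→d23:-→d24:H2→d25:-→d26:-→d27:H0  best=H0
  ? 231.183.105.180  path d0:H3→d1:-→d2:-→d3:-→d4:-→d5:-→d6:-→d7:-→d8:-→d9:-→d10:-→d11:-→d12:H0→d13:-→d14:-→d15:-→d16:-→d17:-→d18:-→d19:-→d20:-→d21:-→d22:-→d23:-→d24:-→d25:-→d26:-→d27:-→d28:H4  best=H4
  - 0.0.0.0/0 clear@0
  + 231.176.0.0/12 (H0) depth=12
  ? 102.95.141.154  path d0:-→d1:-→d2:-→d3:-→d4:-→d5:-→d6:-→d7:-→d8:-→d9:-→d10:-→d11:-→d12:H2→d13:-→d14:-→d15:-→d16:-→d17:-→d18:-→d19:-→d20:-→d21:-→d22:-→d23:-→d24:-→d25:-→d26:-→d27:-→d28:H4→d29:-→d30:-→d31:-→d32:H4  best=H4
  ? 231.183.105.185  path d0:-→d1:-→d2:-→d3:-→d4:-→d5:-→d6:-→d7:-→d8:-→d9:-→d10:-→d11:-→d12:H0→d13:-→d14:-→d15:-→d16:-→d17:-→d18:-→d19:-→d20:-→d21:-→d22:-→d23:-→d24:-→d25:-→d26:-→d27:-→d28:H4  best=H4
  + 231.183.105.176/28 (H3) depth=28

== LOOKUPS ==
["H4","H4","H2","H0","H0","H0","H4","H4","H4"]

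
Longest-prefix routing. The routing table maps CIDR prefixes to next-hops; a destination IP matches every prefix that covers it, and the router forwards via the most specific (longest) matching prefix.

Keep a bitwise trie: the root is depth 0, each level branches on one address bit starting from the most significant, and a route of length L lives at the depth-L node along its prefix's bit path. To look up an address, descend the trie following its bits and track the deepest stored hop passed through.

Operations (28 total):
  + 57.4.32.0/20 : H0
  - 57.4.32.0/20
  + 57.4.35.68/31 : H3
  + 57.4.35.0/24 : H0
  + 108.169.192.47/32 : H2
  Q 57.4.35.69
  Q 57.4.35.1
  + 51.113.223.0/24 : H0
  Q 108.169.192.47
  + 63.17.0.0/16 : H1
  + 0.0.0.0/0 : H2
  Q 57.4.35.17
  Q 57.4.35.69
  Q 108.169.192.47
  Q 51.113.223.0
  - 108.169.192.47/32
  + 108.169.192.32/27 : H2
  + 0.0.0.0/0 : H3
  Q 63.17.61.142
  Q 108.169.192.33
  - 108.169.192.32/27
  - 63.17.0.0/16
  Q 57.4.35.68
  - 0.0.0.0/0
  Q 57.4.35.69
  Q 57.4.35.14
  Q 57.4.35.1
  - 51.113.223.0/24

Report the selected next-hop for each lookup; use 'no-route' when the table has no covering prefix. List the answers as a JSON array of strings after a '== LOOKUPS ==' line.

Process each operation:
  + 57.4.32.0/20 (H0) depth=20
  - 57.4.32.0/20 clear@20
  + 57.4.35.68/31 (H3) depth=31
  + 57.4.35.0/24 (H0) depth=24
  + 108.169.192.47/32 (H2) depth=32
  ? 57.4.35.69  path d0:-→d1:-→d2:-→d3:-→d4:-→d5:-→d6:-→d7:-→d8:-→d9:-→d10:-→d11:-→d12:-→d13:-→d14:-→d15:-→d16:-→d17:-→d18:-→d19:-→d20:-→d21:-→d22:-→d23:-→d24:H0→d25:-→d26:-→d27:-→d28:-→d29:-→d30:-→d31:H3  best=H3
  ? 57.4.35.1  path d0:-→d1:-→d2:-→d3:-→d4:-→d5:-→d6:-→d7:-→d8:-→d9:-→d10:-→d11:-→d12:-→d13:-→d14:-→d15:-→d16:-→d17:-→d18:-→d19:-→d20:-→d21:-→d22:-→d23:-→d24:H0→d25:-  best=H0
  + 51.113.223.0/24 (H0) depth=24
  ? 108.169.192.47  path d0:-→d1:-→d2:-→d3:-→d4:-→d5:-→d6:-→d7:-→d8:-→d9:-→d10:-→d11:-→d12:-→d13:-→d14:-→d15:-→d16:-→d17:-→d18:-→d19:-→d20:-→d21:-→d22:-→d23:-→d24:-→d25:-→d26:-→d27:-→d28:-→d29:-→d30:-→d31:-→d32:H2  best=H2
  + 63.17.0.0/16 (H1) depth=16
  + 0.0.0.0/0 (H2) depth=0
  ? 57.4.35.17  path d0:H2→d1:-→d2:-→d3:-→d4:-→d5:-→d6:-→d7:-→d8:-→d9:-→d10:-→d11:-→d12:-→d13:-→d14:-→d15:-→d16:-→d17:-→d18:-→d19:-→d20:-→d21:-→d22:-→d23:-→d24:H0→d25:-  best=H0
  ? 57.4.35.69  path d0:H2→d1:-→d2:-→d3:-→d4:-→d5:-→d6:-→d7:-→d8:-→d9:-→d10:-→d11:-→d12:-→d13:-→d14:-→d15:-→d16:-→d17:-→d18:-→d19:-→d20:-→d21:-→d22:-→d23:-→d24:H0→d25:-→d26:-→d27:-→d28:-→d29:-→d30:-→d31:H3  best=H3
  ? 108.169.192.47  path d0:H2→d1:-→d2:-→d3:-→d4:-→d5:-→d6:-→d7:-→d8:-→d9:-→d10:-→d11:-→d12:-→d13:-→d14:-→d15:-→d16:-→d17:-→d18:-→d19:-→d20:-→d21:-→d22:-→d23:-→d24:-→d25:-→d26:-→d27:-→d28:-→d29:-→d30:-→d31:-→d32:H2  best=H2
  ? 51.113.223.0  path d0:H2→d1:-→d2:-→d3:-→d4:-→d5:-→d6:-→d7:-→d8:-→d9:-→d10:-→d11:-→d12:-→d13:-→d14:-→d15:-→d16:-→d17:-→d18:-→d19:-→d20:-→d21:-→d22:-→d23:-→d24:H0  best=H0
  - 108.169.192.47/32 clear@32
  + 108.169.192.32/27 (H2) depth=27
  + 0.0.0.0/0 (H3) depth=0
  ? 63.17.61.142  path d0:H3→d1:-→d2:-→d3:-→d4:-→d5:-→d6:-→d7:-→d8:-→d9:-→d10:-→d11:-→d12:-→d13:-→d14:-→d15:-→d16:H1  best=H1
  ? 108.169.192.33  path d0:H3→d1:-→d2:-→d3:-→d4:-→d5:-→d6:-→d7:-→d8:-→d9:-→d10:-→d11:-→d12:-→d13:-→d14:-→d15:-→d16:-→d17:-→d18:-→d19:-→d20:-→d21:-→d22:-→d23:-→d24:-→d25:-→d26:-→d27:H2→d28:-  best=H2
  - 108.169.192.32/27 clear@27
  - 63.17.0.0/16 clear@16
  ? 57.4.35.68  path d0:H3→d1:-→d2:-→d3:-→d4:-→d5:-→d6:-→d7:-→d8:-→d9:-→d10:-→d11:-→d12:-→d13:-→d14:-→d15:-→d16:-→d17:-→d18:-→d19:-→d20:-→d21:-→d22:-→d23:-→d24:H0→d25:-→d26:-→d27:-→d28:-→d29:-→d30:-→d31:H3  best=H3
  - 0.0.0.0/0 clear@0
  ? 57.4.35.69  path d0:-→d1:-→d2:-→d3:-→d4:-→d5:-→d6:-→d7:-→d8:-→d9:-→d10:-→d11:-→d12:-→d13:-→d14:-→d15:-→d16:-→d17:-→d18:-→d19:-→d20:-→d21:-→d22:-→d23:-→d24:H0→d25:-→d26:-→d27:-→d28:-→d29:-→d30:-→d31:H3  best=H3
  ? 57.4.35.14  path d0:-→d1:-→d2:-→d3:-→d4:-→d5:-→d6:-→d7:-→d8:-→d9:-→d10:-→d11:-→d12:-→d13:-→d14:-→d15:-→d16:-→d17:-→d18:-→d19:-→d20:-→d21:-→d22:-→d23:-→d24:H0→d25:-  best=H0
  ? 57.4.35.1  path d0:-→d1:-→d2:-→d3:-→d4:-→d5:-→d6:-→d7:-→d8:-→d9:-→d10:-→d11:-→d12:-→d13:-→d14:-→d15:-→d16:-→d17:-→d18:-→d19:-→d20:-→d21:-→d22:-→d23:-→d24:H0→d25:-  best=H0
  - 51.113.223.0/24 clear@24

== LOOKUPS ==
["H3","H0","H2","H0","H3","H2","H0","H1","H2","H3","H3","H0","H0"]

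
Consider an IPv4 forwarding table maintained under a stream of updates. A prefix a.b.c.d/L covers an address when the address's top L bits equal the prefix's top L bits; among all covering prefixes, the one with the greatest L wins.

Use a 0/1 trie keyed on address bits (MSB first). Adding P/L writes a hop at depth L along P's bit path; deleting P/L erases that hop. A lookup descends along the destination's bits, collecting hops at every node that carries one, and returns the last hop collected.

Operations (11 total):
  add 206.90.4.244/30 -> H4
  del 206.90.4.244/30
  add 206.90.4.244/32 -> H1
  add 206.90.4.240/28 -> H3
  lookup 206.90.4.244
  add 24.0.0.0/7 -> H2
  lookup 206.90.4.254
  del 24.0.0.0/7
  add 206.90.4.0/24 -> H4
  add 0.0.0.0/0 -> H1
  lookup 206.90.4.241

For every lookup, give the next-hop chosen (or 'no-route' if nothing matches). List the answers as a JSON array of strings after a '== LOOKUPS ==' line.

Apply in order:
  add 206.90.4.244/30 -> H4 at depth 30
  - 206.90.4.244/30 clear@30
  add 206.90.4.244/32 -> H1 at depth 32
  add 206.90.4.240/28 -> H3 at depth 28
  Q 206.90.4.244: descend 11001110010110100000010011110100 ; hops seen [H3,H1] ; pick H1
  add 24.0.0.0/7 -> H2 at depth 7
  Q 206.90.4.254: descend 1100111001011010000001001111 ; hops seen [H3] ; pick H3
  - 24.0.0.0/7 clear@7
  add 206.90.4.0/24 -> H4 at depth 24
  add 0.0.0.0/0 -> H1 at depth 0
  Q 206.90.4.241: descend 11001110010110100000010011110 ; hops seen [H1,H4,H3] ; pick H3

== LOOKUPS ==
["H1","H3","H3"]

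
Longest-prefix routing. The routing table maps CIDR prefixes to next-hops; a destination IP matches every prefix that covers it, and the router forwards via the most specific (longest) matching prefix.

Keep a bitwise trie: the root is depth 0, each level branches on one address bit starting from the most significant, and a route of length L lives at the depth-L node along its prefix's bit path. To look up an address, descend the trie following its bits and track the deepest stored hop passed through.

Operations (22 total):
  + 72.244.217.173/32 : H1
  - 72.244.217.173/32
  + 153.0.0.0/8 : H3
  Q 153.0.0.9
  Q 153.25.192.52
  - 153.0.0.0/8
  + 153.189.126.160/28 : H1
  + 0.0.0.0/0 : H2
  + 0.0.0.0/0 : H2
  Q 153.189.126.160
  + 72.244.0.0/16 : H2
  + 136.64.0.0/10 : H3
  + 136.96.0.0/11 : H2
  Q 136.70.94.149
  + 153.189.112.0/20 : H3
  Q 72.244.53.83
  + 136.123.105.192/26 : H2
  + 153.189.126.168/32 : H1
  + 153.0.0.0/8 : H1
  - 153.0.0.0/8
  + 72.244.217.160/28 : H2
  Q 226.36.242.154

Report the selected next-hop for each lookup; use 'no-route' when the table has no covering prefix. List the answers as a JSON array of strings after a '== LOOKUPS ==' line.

Apply in order:
  + 72.244.217.173/32 (H1) depth=32
  del 72.244.217.173/32 (clear depth 32)
  + 153.0.0.0/8 (H3) depth=8
  ? 153.0.0.9  path d0:-→d1:-→d2:-→d3:-→d4:-→d5:-→d6:-→d7:-→d8:H3  best=H3
  ? 153.25.192.52  path d0:-→d1:-→d2:-→d3:-→d4:-→d5:-→d6:-→d7:-→d8:H3  best=H3
  del 153.0.0.0/8 (clear depth 8)
  + 153.189.126.160/28 (H1) depth=28
  + 0.0.0.0/0 (H2) depth=0
  + 0.0.0.0/0 (H2) depth=0
  ? 153.189.126.160  path d0:H2→d1:-→d2:-→d3:-→d4:-→d5:-→d6:-→d7:-→d8:-→d9:-→d10:-→d11:-→d12:-→d13:-→d14:-→d15:-→d16:-→d17:-→d18:-→d19:-→d20:-→d21:-→d22:-→d23:-→d24:-→d25:-→d26:-→d27:-→d28:H1  best=H1
  + 72.244.0.0/16 (H2) depth=16
  + 136.64.0.0/10 (H3) depth=10
  + 136.96.0.0/11 (H2) depth=11
  ? 136.70.94.149  path d0:H2→d1:-→d2:-→d3:-→d4:-→d5:-→d6:-→d7:-→d8:-→d9:-→d10:H3  best=H3
  + 153.189.112.0/20 (H3) depth=20
  ? 72.244.53.83  path d0:H2→d1:-→d2:-→d3:-→d4:-→d5:-→d6:-→d7:-→d8:-→d9:-→d10:-→d11:-→d12:-→d13:-→d14:-→d15:-→d16:H2  best=H2
  + 136.123.105.192/26 (H2) depth=26
  + 153.189.126.168/32 (H1) depth=32
  + 153.0.0.0/8 (H1) depth=8
  del 153.0.0.0/8 (clear depth 8)
  + 72.244.217.160/28 (H2) depth=28
  ? 226.36.242.154  path d0:H2→d1:-  best=H2

== LOOKUPS ==
["H3","H3","H1","H3","H2","H2"]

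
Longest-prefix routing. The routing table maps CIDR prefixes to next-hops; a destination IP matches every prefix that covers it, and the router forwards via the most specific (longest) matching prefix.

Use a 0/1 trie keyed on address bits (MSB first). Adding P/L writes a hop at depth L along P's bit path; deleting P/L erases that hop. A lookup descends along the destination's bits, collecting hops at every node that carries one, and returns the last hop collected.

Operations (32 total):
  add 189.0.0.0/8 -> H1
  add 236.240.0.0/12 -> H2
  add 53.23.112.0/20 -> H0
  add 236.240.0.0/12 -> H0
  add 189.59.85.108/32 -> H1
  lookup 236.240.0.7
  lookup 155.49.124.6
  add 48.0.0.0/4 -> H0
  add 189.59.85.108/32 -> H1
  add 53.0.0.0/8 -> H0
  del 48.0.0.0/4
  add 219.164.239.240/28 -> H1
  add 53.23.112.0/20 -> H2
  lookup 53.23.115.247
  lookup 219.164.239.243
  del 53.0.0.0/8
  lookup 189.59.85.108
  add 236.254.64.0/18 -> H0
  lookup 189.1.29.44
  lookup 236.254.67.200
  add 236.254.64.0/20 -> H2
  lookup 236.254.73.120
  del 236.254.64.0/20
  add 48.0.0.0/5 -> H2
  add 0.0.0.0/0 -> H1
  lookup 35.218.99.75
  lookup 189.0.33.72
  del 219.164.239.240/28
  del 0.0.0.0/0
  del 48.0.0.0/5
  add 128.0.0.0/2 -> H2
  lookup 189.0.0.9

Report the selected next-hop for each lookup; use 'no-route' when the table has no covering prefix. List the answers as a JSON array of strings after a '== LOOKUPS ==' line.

Trace:
  add 189.0.0.0/8 -> H1 at depth 8
  add 236.240.0.0/12 -> H2 at depth 12
  add 53.23.112.0/20 -> H0 at depth 20
  add 236.240.0.0/12 -> H0 at depth 12
  add 189.59.85.108/32 -> H1 at depth 32
  Q 236.240.0.7: descend 111011001111 ; hops seen [H0] ; pick H0
  Q 155.49.124.6: descend 10 ; hops seen [∅] ; pick no-route
  add 48.0.0.0/4 -> H0 at depth 4
  add 189.59.85.108/32 -> H1 at depth 32
  add 53.0.0.0/8 -> H0 at depth 8
  del 48.0.0.0/4 (clear depth 4)
  add 219.164.239.240/28 -> H1 at depth 28
  add 53.23.112.0/20 -> H2 at depth 20
  Q 53.23.115.247: descend 00110101000101110111 ; hops seen [H0,H2] ; pick H2
  Q 219.164.239.243: descend 1101101110100100111011111111 ; hops seen [H1] ; pick H1
  del 53.0.0.0/8 (clear depth 8)
  Q 189.59.85.108: descend 10111101001110110101010101101100 ; hops seen [H1,H1] ; pick H1
  add 236.254.64.0/18 -> H0 at depth 18
  Q 189.1.29.44: descend 1011110100 ; hops seen [H1] ; pick H1
  Q 236.254.67.200: descend 111011001111111001 ; hops seen [H0,H0] ; pick H0
  add 236.254.64.0/20 -> H2 at depth 20
  Q 236.254.73.120: descend 11101100111111100100 ; hops seen [H0,H0,H2] ; pick H2
  del 236.254.64.0/20 (clear depth 20)
  add 48.0.0.0/5 -> H2 at depth 5
  add 0.0.0.0/0 -> H1 at depth 0
  Q 35.218.99.75: descend 001 ; hops seen [H1] ; pick H1
  Q 189.0.33.72: descend 1011110100 ; hops seen [H1,H1] ; pick H1
  del 219.164.239.240/28 (clear depth 28)
  del 0.0.0.0/0 (clear depth 0)
  del 48.0.0.0/5 (clear depth 5)
  add 128.0.0.0/2 -> H2 at depth 2
  Q 189.0.0.9: descend 1011110100 ; hops seen [H2,H1] ; pick H1

== LOOKUPS ==
["H0","no-route","H2","H1","H1","H1","H0","H2","H1","H1","H1"]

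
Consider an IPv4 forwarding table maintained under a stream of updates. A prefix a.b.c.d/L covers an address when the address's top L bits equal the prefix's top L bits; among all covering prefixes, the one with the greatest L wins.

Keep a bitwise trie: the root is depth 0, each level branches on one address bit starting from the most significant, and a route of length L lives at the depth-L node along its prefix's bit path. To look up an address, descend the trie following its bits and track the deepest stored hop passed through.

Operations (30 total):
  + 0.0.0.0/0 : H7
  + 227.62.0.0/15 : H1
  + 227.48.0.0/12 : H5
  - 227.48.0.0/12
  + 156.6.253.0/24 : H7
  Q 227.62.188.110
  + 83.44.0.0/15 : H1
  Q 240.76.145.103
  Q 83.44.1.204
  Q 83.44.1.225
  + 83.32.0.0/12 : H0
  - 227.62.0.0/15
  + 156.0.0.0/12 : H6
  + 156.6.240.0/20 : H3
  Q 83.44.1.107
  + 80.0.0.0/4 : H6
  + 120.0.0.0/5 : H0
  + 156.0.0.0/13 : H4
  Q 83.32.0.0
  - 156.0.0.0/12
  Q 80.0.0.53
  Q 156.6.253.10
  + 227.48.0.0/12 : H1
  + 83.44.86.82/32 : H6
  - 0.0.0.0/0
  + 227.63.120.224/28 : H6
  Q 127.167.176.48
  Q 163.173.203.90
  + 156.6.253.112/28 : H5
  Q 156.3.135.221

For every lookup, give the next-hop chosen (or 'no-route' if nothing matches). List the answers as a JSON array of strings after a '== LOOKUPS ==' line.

Trace:
  + 0.0.0.0/0 (H7) depth=0
  + 227.62.0.0/15 (H1) depth=15
  + 227.48.0.0/12 (H5) depth=12
  del 227.48.0.0/12 (clear depth 12)
  + 156.6.253.0/24 (H7) depth=24
  Q 227.62.188.110: descend 111000110011111 ; hops seen [H7,H1] ; pick H1
  + 83.44.0.0/15 (H1) depth=15
  Q 240.76.145.103: descend 111 ; hops seen [H7] ; pick H7
  Q 83.44.1.204: descend 010100110010110 ; hops seen [H7,H1] ; pick H1
  Q 83.44.1.225: descend 010100110010110 ; hops seen [H7,H1] ; pick H1
  + 83.32.0.0/12 (H0) depth=12
  del 227.62.0.0/15 (clear depth 15)
  + 156.0.0.0/12 (H6) depth=12
  + 156.6.240.0/20 (H3) depth=20
  Q 83.44.1.107: descend 010100110010110 ; hops seen [H7,H0,H1] ; pick H1
  + 80.0.0.0/4 (H6) depth=4
  + 120.0.0.0/5 (H0) depth=5
  + 156.0.0.0/13 (H4) depth=13
  Q 83.32.0.0: descend 010100110010 ; hops seen [H7,H6,H0] ; pick H0
  del 156.0.0.0/12 (clear depth 12)
  Q 80.0.0.53: descend 010100 ; hops seen [H7,H6] ; pick H6
  Q 156.6.253.10: descend 100111000000011011111101 ; hops seen [H7,H4,H3,H7] ; pick H7
  + 227.48.0.0/12 (H1) depth=12
  + 83.44.86.82/32 (H6) depth=32
  del 0.0.0.0/0 (clear depth 0)
  + 227.63.120.224/28 (H6) depth=28
  Q 127.167.176.48: descend 01111 ; hops seen [H0] ; pick H0
  Q 163.173.203.90: descend 10 ; hops seen [∅] ; pick no-route
  + 156.6.253.112/28 (H5) depth=28
  Q 156.3.135.221: descend 1001110000000 ; hops seen [H4] ; pick H4

== LOOKUPS ==
["H1","H7","H1","H1","H1","H0","H6","H7","H0","no-route","H4"]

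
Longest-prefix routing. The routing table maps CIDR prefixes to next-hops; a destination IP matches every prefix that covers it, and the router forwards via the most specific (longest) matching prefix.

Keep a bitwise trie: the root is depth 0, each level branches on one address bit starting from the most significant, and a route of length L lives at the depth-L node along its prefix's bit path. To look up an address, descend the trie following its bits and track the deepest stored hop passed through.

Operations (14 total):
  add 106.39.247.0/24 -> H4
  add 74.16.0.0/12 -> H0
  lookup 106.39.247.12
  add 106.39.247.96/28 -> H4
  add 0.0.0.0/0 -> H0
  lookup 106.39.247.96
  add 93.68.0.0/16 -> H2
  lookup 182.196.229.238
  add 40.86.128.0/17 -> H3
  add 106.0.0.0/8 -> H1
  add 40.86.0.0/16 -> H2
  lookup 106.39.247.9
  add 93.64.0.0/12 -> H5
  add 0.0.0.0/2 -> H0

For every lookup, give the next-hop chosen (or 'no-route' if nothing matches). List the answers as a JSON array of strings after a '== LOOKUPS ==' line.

Process each operation:
  add 106.39.247.0/24 -> H4 at depth 24
  add 74.16.0.0/12 -> H0 at depth 12
  ? 106.39.247.12  path d0:-→d1:-→d2:-→d3:-→d4:-→d5:-→d6:-→d7:-→d8:-→d9:-→d10:-→d11:-→d12:-→d13:-→d14:-→d15:-→d16:-→d17:-→d18:-→d19:-→d20:-→d21:-→d22:-→d23:-→d24:H4  best=H4
  add 106.39.247.96/28 -> H4 at depth 28
  add 0.0.0.0/0 -> H0 at depth 0
  ? 106.39.247.96  path d0:H0→d1:-→d2:-→d3:-→d4:-→d5:-→d6:-→d7:-→d8:-→d9:-→d10:-→d11:-→d12:-→d13:-→d14:-→d15:-→d16:-→d17:-→d18:-→d19:-→d20:-→d21:-→d22:-→d23:-→d24:H4→d25:-→d26:-→d27:-→d28:H4  best=H4
  add 93.68.0.0/16 -> H2 at depth 16
  ? 182.196.229.238  path d0:H0  best=H0
  add 40.86.128.0/17 -> H3 at depth 17
  add 106.0.0.0/8 -> H1 at depth 8
  add 40.86.0.0/16 -> H2 at depth 16
  ? 106.39.247.9  path d0:H0→d1:-→d2:-→d3:-→d4:-→d5:-→d6:-→d7:-→d8:H1→d9:-→d10:-→d11:-→d12:-→d13:-→d14:-→d15:-→d16:-→d17:-→d18:-→d19:-→d20:-→d21:-→d22:-→d23:-→d24:H4→d25:-  best=H4
  add 93.64.0.0/12 -> H5 at depth 12
  add 0.0.0.0/2 -> H0 at depth 2

== LOOKUPS ==
["H4","H4","H0","H4"]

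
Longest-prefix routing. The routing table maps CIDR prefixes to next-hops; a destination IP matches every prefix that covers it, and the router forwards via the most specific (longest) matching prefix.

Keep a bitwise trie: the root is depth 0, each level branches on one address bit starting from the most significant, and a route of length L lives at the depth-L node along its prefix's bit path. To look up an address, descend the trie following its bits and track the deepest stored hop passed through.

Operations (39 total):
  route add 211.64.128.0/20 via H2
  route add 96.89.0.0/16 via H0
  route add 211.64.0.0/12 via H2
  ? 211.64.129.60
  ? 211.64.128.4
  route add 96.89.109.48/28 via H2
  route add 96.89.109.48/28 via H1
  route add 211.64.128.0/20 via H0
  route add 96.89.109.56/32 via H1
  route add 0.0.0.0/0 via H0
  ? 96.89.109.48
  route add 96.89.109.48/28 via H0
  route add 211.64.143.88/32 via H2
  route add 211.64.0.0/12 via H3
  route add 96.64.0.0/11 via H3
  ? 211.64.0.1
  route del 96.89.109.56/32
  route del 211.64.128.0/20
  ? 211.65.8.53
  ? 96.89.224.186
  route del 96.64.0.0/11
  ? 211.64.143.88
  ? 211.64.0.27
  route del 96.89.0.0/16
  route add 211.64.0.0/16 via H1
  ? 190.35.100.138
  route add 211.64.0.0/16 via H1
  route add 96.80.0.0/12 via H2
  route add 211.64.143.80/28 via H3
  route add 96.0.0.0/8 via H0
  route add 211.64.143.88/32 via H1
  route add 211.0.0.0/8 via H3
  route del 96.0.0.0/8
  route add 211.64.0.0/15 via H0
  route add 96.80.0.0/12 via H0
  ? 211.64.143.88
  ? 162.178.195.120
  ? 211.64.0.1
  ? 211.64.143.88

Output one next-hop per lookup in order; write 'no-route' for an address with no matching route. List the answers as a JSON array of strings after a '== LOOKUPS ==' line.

Apply in order:
  + 211.64.128.0/20 (H2) depth=20
  + 96.89.0.0/16 (H0) depth=16
  + 211.64.0.0/12 (H2) depth=12
  ? 211.64.129.60  path d0:-→d1:-→d2:-→d3:-→d4:-→d5:-→d6:-→d7:-→d8:-→d9:-→d10:-→d11:-→d12:H2→d13:-→d14:-→d15:-→d16:-→d17:-→d18:-→d19:-→d20:H2  best=H2
  ? 211.64.128.4  path d0:-→d1:-→d2:-→d3:-→d4:-→d5:-→d6:-→d7:-→d8:-→d9:-→d10:-→d11:-→d12:H2→d13:-→d14:-→d15:-→d16:-→d17:-→d18:-→d19:-→d20:H2  best=H2
  + 96.89.109.48/28 (H2) depth=28
  + 96.89.109.48/28 (H1) depth=28
  + 211.64.128.0/20 (H0) depth=20
  + 96.89.109.56/32 (H1) depth=32
  + 0.0.0.0/0 (H0) depth=0
  ? 96.89.109.48  path d0:H0→d1:-→d2:-→d3:-→d4:-→d5:-→d6:-→d7:-→d8:-→d9:-→d10:-→d11:-→d12:-→d13:-→d14:-→d15:-→d16:H0→d17:-→d18:-→d19:-→d20:-→d21:-→d22:-→d23:-→d24:-→d25:-→d26:-→d27:-→d28:H1  best=H1
  + 96.89.109.48/28 (H0) depth=28
  + 211.64.143.88/32 (H2) depth=32
  + 211.64.0.0/12 (H3) depth=12
  + 96.64.0.0/11 (H3) depth=11
  ? 211.64.0.1  path d0:H0→d1:-→d2:-→d3:-→d4:-→d5:-→d6:-→d7:-→d8:-→d9:-→d10:-→d11:-→d12:H3→d13:-→d14:-→d15:-→d16:-  best=H3
  - 96.89.109.56/32 clear@32
  - 211.64.128.0/20 clear@20
  ? 211.65.8.53  path d0:H0→d1:-→d2:-→d3:-→d4:-→d5:-→d6:-→d7:-→d8:-→d9:-→d10:-→d11:-→d12:H3→d13:-→d14:-→d15:-  best=H3
  ? 96.89.224.186  path d0:H0→d1:-→d2:-→d3:-→d4:-→d5:-→d6:-→d7:-→d8:-→d9:-→d10:-→d11:H3→d12:-→d13:-→d14:-→d15:-→d16:H0  best=H0
  - 96.64.0.0/11 clear@11
  ? 211.64.143.88  path d0:H0→d1:-→d2:-→d3:-→d4:-→d5:-→d6:-→d7:-→d8:-→d9:-→d10:-→d11:-→d12:H3→d13:-→d14:-→d15:-→d16:-→d17:-→d18:-→d19:-→d20:-→d21:-→d22:-→d23:-→d24:-→d25:-→d26:-→d27:-→d28:-→d29:-→d30:-→d31:-→d32:H2  best=H2
  ? 211.64.0.27  path d0:H0→d1:-→d2:-→d3:-→d4:-→d5:-→d6:-→d7:-→d8:-→d9:-→d10:-→d11:-→d12:H3→d13:-→d14:-→d15:-→d16:-  best=H3
  - 96.89.0.0/16 clear@16
  + 211.64.0.0/16 (H1) depth=16
  ? 190.35.100.138  path d0:H0→d1:-  best=H0
  + 211.64.0.0/16 (H1) depth=16
  + 96.80.0.0/12 (H2) depth=12
  + 211.64.143.80/28 (H3) depth=28
  + 96.0.0.0/8 (H0) depth=8
  + 211.64.143.88/32 (H1) depth=32
  + 211.0.0.0/8 (H3) depth=8
  - 96.0.0.0/8 clear@8
  + 211.64.0.0/15 (H0) depth=15
  + 96.80.0.0/12 (H0) depth=12
  ? 211.64.143.88  path d0:H0→d1:-→d2:-→d3:-→d4:-→d5:-→d6:-→d7:-→d8:H3→d9:-→d10:-→d11:-→d12:H3→d13:-→d14:-→d15:H0→d16:H1→d17:-→d18:-→d19:-→d20:-→d21:-→d22:-→d23:-→d24:-→d25:-→d26:-→d27:-→d28:H3→d29:-→d30:-→d31:-→d32:H1  best=H1
  ? 162.178.195.120  path d0:H0→d1:-  best=H0
  ? 211.64.0.1  path d0:H0→d1:-→d2:-→d3:-→d4:-→d5:-→d6:-→d7:-→d8:H3→d9:-→d10:-→d11:-→d12:H3→d13:-→d14:-→d15:H0→d16:H1  best=H1
  ? 211.64.143.88  path d0:H0→d1:-→d2:-→d3:-→d4:-→d5:-→d6:-→d7:-→d8:H3→d9:-→d10:-→d11:-→d12:H3→d13:-→d14:-→d15:H0→d16:H1→d17:-→d18:-→d19:-→d20:-→d21:-→d22:-→d23:-→d24:-→d25:-→d26:-→d27:-→d28:H3→d29:-→d30:-→d31:-→d32:H1  best=H1

== LOOKUPS ==
["H2","H2","H1","H3","H3","H0","H2","H3","H0","H1","H0","H1","H1"]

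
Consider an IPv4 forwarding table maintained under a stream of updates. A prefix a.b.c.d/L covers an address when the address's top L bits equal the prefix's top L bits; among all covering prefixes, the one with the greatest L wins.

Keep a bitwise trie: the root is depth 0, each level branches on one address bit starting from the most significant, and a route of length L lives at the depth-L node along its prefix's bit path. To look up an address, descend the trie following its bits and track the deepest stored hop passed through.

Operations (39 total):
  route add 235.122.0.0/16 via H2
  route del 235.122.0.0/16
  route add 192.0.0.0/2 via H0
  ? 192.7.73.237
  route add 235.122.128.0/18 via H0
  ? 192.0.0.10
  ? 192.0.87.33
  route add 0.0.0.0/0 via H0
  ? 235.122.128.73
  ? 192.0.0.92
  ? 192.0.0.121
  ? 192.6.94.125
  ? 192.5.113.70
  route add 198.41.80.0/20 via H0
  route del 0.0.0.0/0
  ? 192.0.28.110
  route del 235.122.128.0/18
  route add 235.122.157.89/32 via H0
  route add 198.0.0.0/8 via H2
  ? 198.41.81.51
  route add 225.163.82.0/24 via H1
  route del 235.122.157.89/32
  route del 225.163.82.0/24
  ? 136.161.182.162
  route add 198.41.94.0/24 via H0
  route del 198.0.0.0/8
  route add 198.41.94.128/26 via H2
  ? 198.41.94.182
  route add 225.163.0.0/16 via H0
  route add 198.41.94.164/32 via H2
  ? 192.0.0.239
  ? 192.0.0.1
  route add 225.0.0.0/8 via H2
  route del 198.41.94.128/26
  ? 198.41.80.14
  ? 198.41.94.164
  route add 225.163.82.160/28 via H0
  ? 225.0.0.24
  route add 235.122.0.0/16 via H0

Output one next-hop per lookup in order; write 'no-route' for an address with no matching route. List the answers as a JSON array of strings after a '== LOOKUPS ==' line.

Process each operation:
  add 235.122.0.0/16 -> H2 at depth 16
  del 235.122.0.0/16 (clear depth 16)
  add 192.0.0.0/2 -> H0 at depth 2
  Q 192.7.73.237: descend 11 ; hops seen [H0] ; pick H0
  add 235.122.128.0/18 -> H0 at depth 18
  Q 192.0.0.10: descend 11 ; hops seen [H0] ; pick H0
  Q 192.0.87.33: descend 11 ; hops seen [H0] ; pick H0
  add 0.0.0.0/0 -> H0 at depth 0
  Q 235.122.128.73: descend 111010110111101010 ; hops seen [H0,H0,H0] ; pick H0
  Q 192.0.0.92: descend 11 ; hops seen [H0,H0] ; pick H0
  Q 192.0.0.121: descend 11 ; hops seen [H0,H0] ; pick H0
  Q 192.6.94.125: descend 11 ; hops seen [H0,H0] ; pick H0
  Q 192.5.113.70: descend 11 ; hops seen [H0,H0] ; pick H0
  add 198.41.80.0/20 -> H0 at depth 20
  del 0.0.0.0/0 (clear depth 0)
  Q 192.0.28.110: descend 11000 ; hops seen [H0] ; pick H0
  del 235.122.128.0/18 (clear depth 18)
  add 235.122.157.89/32 -> H0 at depth 32
  add 198.0.0.0/8 -> H2 at depth 8
  Q 198.41.81.51: descend 11000110001010010101 ; hops seen [H0,H2,H0] ; pick H0
  add 225.163.82.0/24 -> H1 at depth 24
  del 235.122.157.89/32 (clear depth 32)
  del 225.163.82.0/24 (clear depth 24)
  Q 136.161.182.162: descend 1 ; hops seen [∅] ; pick no-route
  add 198.41.94.0/24 -> H0 at depth 24
  del 198.0.0.0/8 (clear depth 8)
  add 198.41.94.128/26 -> H2 at depth 26
  Q 198.41.94.182: descend 11000110001010010101111010 ; hops seen [H0,H0,H0,H2] ; pick H2
  add 225.163.0.0/16 -> H0 at depth 16
  add 198.41.94.164/32 -> H2 at depth 32
  Q 192.0.0.239: descend 11000 ; hops seen [H0] ; pick H0
  Q 192.0.0.1: descend 11000 ; hops seen [H0] ; pick H0
  add 225.0.0.0/8 -> H2 at depth 8
  del 198.41.94.128/26 (clear depth 26)
  Q 198.41.80.14: descend 11000110001010010101 ; hops seen [H0,H0] ; pick H0
  Q 198.41.94.164: descend 11000110001010010101111010100100 ; hops seen [H0,H0,H0,H2] ; pick H2
  add 225.163.82.160/28 -> H0 at depth 28
  Q 225.0.0.24: descend 11100001 ; hops seen [H0,H2] ; pick H2
  add 235.122.0.0/16 -> H0 at depth 16

== LOOKUPS ==
["H0","H0","H0","H0","H0","H0","H0","H0","H0","H0","no-route","H2","H0","H0","H0","H2","H2"]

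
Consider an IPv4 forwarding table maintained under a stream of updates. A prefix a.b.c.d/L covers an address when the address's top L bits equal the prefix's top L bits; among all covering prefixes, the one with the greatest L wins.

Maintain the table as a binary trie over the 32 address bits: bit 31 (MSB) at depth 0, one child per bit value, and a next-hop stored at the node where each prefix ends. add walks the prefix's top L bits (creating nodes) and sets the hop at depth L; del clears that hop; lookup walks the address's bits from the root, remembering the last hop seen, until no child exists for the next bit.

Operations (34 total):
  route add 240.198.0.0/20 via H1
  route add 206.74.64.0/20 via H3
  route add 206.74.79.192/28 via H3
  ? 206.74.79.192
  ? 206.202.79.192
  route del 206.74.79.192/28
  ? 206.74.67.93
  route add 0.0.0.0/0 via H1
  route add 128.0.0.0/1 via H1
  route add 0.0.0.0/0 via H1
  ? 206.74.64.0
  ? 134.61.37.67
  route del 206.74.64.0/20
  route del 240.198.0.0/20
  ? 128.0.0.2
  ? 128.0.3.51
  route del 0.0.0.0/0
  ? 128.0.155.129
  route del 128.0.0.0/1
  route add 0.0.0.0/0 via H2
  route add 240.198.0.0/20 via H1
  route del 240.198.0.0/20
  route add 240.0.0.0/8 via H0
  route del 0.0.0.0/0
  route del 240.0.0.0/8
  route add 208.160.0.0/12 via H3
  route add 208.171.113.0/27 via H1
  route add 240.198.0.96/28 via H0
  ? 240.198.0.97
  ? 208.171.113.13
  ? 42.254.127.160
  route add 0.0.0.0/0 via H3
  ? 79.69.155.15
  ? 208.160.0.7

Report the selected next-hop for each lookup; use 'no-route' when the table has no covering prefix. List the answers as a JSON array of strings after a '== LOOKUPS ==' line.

Process each operation:
  + 240.198.0.0/20 (H1) depth=20
  + 206.74.64.0/20 (H3) depth=20
  + 206.74.79.192/28 (H3) depth=28
  ? 206.74.79.192  path d0:-→d1:-→d2:-→d3:-→d4:-→d5:-→d6:-→d7:-→d8:-→d9:-→d10:-→d11:-→d12:-→d13:-→d14:-→d15:-→d16:-→d17:-→d18:-→d19:-→d20:H3→d21:-→d22:-→d23:-→d24:-→d25:-→d26:-→d27:-→d28:H3  best=H3
  ? 206.202.79.192  path d0:-→d1:-→d2:-→d3:-→d4:-→d5:-→d6:-→d7:-→d8:-  best=no-route
  del 206.74.79.192/28 (clear depth 28)
  ? 206.74.67.93  path d0:-→d1:-→d2:-→d3:-→d4:-→d5:-→d6:-→d7:-→d8:-→d9:-→d10:-→d11:-→d12:-→d13:-→d14:-→d15:-→d16:-→d17:-→d18:-→d19:-→d20:H3  best=H3
  + 0.0.0.0/0 (H1) depth=0
  + 128.0.0.0/1 (H1) depth=1
  + 0.0.0.0/0 (H1) depth=0
  ? 206.74.64.0  path d0:H1→d1:H1→d2:-→d3:-→d4:-→d5:-→d6:-→d7:-→d8:-→d9:-→d10:-→d11:-→d12:-→d13:-→d14:-→d15:-→d16:-→d17:-→d18:-→d19:-→d20:H3  best=H3
  ? 134.61.37.67  path d0:H1→d1:H1  best=H1
  del 206.74.64.0/20 (clear depth 20)
  del 240.198.0.0/20 (clear depth 20)
  ? 128.0.0.2  path d0:H1→d1:H1  best=H1
  ? 128.0.3.51  path d0:H1→d1:H1  best=H1
  del 0.0.0.0/0 (clear depth 0)
  ? 128.0.155.129  path d0:-→d1:H1  best=H1
  del 128.0.0.0/1 (clear depth 1)
  + 0.0.0.0/0 (H2) depth=0
  + 240.198.0.0/20 (H1) depth=20
  del 240.198.0.0/20 (clear depth 20)
  + 240.0.0.0/8 (H0) depth=8
  del 0.0.0.0/0 (clear depth 0)
  del 240.0.0.0/8 (clear depth 8)
  + 208.160.0.0/12 (H3) depth=12
  + 208.171.113.0/27 (H1) depth=27
  + 240.198.0.96/28 (H0) depth=28
  ? 240.198.0.97  path d0:-→d1:-→d2:-→d3:-→d4:-→d5:-→d6:-→d7:-→d8:-→d9:-→d10:-→d11:-→d12:-→d13:-→d14:-→d15:-→d16:-→d17:-→d18:-→d19:-→d20:-→d21:-→d22:-→d23:-→d24:-→d25:-→d26:-→d27:-→d28:H0  best=H0
  ? 208.171.113.13  path d0:-→d1:-→d2:-→d3:-→d4:-→d5:-→d6:-→d7:-→d8:-→d9:-→d10:-→d11:-→d12:H3→d13:-→d14:-→d15:-→d16:-→d17:-→d18:-→d19:-→d20:-→d21:-→d22:-→d23:-→d24:-→d25:-→d26:-→d27:H1  best=H1
  ? 42.254.127.160  path d0:-  best=no-route
  + 0.0.0.0/0 (H3) depth=0
  ? 79.69.155.15  path d0:H3  best=H3
  ? 208.160.0.7  path d0:H3→d1:-→d2:-→d3:-→d4:-→d5:-→d6:-→d7:-→d8:-→d9:-→d10:-→d11:-→d12:H3  best=H3

== LOOKUPS ==
["H3","no-route","H3","H3","H1","H1","H1","H1","H0","H1","no-route","H3","H3"]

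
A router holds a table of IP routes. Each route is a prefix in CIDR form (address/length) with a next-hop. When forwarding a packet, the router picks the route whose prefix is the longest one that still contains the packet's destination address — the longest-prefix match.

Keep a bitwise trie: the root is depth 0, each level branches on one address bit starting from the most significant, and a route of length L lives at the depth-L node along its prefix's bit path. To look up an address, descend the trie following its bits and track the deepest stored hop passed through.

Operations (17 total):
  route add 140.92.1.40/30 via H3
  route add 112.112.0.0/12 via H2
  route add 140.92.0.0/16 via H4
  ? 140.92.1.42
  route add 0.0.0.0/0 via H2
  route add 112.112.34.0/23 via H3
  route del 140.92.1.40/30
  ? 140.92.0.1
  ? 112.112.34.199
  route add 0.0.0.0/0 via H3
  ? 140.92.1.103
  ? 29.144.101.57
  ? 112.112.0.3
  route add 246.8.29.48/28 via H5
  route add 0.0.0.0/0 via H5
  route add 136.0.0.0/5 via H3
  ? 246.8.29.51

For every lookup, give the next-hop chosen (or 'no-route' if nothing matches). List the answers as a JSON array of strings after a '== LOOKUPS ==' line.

Process each operation:
  + 140.92.1.40/30 (H3) depth=30
  + 112.112.0.0/12 (H2) depth=12
  + 140.92.0.0/16 (H4) depth=16
  Q 140.92.1.42: descend 100011000101110000000001001010 ; hops seen [H4,H3] ; pick H3
  + 0.0.0.0/0 (H2) depth=0
  + 112.112.34.0/23 (H3) depth=23
  del 140.92.1.40/30 (clear depth 30)
  Q 140.92.0.1: descend 10001100010111000000000 ; hops seen [H2,H4] ; pick H4
  Q 112.112.34.199: descend 01110000011100000010001 ; hops seen [H2,H2,H3] ; pick H3
  + 0.0.0.0/0 (H3) depth=0
  Q 140.92.1.103: descend 1000110001011100000000010 ; hops seen [H3,H4] ; pick H4
  Q 29.144.101.57: descend 0 ; hops seen [H3] ; pick H3
  Q 112.112.0.3: descend 011100000111000000 ; hops seen [H3,H2] ; pick H2
  + 246.8.29.48/28 (H5) depth=28
  + 0.0.0.0/0 (H5) depth=0
  + 136.0.0.0/5 (H3) depth=5
  Q 246.8.29.51: descend 1111011000001000000111010011 ; hops seen [H5,H5] ; pick H5

== LOOKUPS ==
["H3","H4","H3","H4","H3","H2","H5"]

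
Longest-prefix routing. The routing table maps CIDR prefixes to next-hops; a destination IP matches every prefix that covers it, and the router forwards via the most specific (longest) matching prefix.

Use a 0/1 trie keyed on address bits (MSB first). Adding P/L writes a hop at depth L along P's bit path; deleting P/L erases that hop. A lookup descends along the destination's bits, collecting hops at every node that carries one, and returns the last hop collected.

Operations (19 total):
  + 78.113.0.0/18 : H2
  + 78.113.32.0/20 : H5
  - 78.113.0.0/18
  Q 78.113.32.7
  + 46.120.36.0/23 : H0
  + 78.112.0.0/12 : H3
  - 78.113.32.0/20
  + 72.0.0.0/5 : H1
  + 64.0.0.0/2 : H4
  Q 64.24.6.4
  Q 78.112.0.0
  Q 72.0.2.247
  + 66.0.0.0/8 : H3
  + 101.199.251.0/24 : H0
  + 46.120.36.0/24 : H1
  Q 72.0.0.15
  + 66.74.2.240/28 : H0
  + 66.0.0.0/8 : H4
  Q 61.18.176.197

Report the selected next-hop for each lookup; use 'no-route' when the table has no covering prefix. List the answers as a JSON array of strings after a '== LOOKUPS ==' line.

Trace:
  add 78.113.0.0/18 -> H2 at depth 18
  add 78.113.32.0/20 -> H5 at depth 20
  del 78.113.0.0/18 (clear depth 18)
  Q 78.113.32.7: descend 01001110011100010010 ; hops seen [H5] ; pick H5
  add 46.120.36.0/23 -> H0 at depth 23
  add 78.112.0.0/12 -> H3 at depth 12
  del 78.113.32.0/20 (clear depth 20)
  add 72.0.0.0/5 -> H1 at depth 5
  add 64.0.0.0/2 -> H4 at depth 2
  Q 64.24.6.4: descend 0100 ; hops seen [H4] ; pick H4
  Q 78.112.0.0: descend 010011100111000 ; hops seen [H4,H1,H3] ; pick H3
  Q 72.0.2.247: descend 01001 ; hops seen [H4,H1] ; pick H1
  add 66.0.0.0/8 -> H3 at depth 8
  add 101.199.251.0/24 -> H0 at depth 24
  add 46.120.36.0/24 -> H1 at depth 24
  Q 72.0.0.15: descend 01001 ; hops seen [H4,H1] ; pick H1
  add 66.74.2.240/28 -> H0 at depth 28
  add 66.0.0.0/8 -> H4 at depth 8
  Q 61.18.176.197: descend 001 ; hops seen [∅] ; pick no-route

== LOOKUPS ==
["H5","H4","H3","H1","H1","no-route"]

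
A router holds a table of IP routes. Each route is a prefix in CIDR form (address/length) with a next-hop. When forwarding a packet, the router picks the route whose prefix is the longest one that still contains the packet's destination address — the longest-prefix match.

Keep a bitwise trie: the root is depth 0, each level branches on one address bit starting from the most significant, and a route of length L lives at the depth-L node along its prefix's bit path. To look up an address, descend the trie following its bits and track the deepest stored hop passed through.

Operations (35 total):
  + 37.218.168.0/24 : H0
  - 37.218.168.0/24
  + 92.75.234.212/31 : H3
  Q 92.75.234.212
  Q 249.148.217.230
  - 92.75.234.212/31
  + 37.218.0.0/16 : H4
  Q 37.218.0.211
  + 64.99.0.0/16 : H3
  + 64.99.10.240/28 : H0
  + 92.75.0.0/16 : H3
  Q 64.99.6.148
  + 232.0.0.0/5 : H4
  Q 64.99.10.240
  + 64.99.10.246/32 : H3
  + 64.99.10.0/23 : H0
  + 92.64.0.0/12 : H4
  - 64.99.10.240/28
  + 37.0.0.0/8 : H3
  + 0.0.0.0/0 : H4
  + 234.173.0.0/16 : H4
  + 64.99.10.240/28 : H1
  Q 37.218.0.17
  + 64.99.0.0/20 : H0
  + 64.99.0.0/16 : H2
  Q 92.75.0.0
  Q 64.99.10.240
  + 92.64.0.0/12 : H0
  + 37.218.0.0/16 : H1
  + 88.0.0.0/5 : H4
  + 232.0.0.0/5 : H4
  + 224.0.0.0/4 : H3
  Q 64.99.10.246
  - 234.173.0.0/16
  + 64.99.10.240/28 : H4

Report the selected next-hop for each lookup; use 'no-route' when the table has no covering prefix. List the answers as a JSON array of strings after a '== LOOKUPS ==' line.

Apply in order:
  + 37.218.168.0/24 (H0) depth=24
  - 37.218.168.0/24 clear@24
  + 92.75.234.212/31 (H3) depth=31
  ? 92.75.234.212  path d0:-→d1:-→d2:-→d3:-→d4:-→d5:-→d6:-→d7:-→d8:-→d9:-→d10:-→d11:-→d12:-→d13:-→d14:-→d15:-→d16:-→d17:-→d18:-→d19:-→d20:-→d21:-→d22:-→d23:-→d24:-→d25:-→d26:-→d27:-→d28:-→d29:-→d30:-→d31:H3  best=H3
  ? 249.148.217.230  path d0:-  best=no-route
  - 92.75.234.212/31 clear@31
  + 37.218.0.0/16 (H4) depth=16
  ? 37.218.0.211  path d0:-→d1:-→d2:-→d3:-→d4:-→d5:-→d6:-→d7:-→d8:-→d9:-→d10:-→d11:-→d12:-→d13:-→d14:-→d15:-→d16:H4  best=H4
  + 64.99.0.0/16 (H3) depth=16
  + 64.99.10.240/28 (H0) depth=28
  + 92.75.0.0/16 (H3) depth=16
  ? 64.99.6.148  path d0:-→d1:-→d2:-→d3:-→d4:-→d5:-→d6:-→d7:-→d8:-→d9:-→d10:-→d11:-→d12:-→d13:-→d14:-→d15:-→d16:H3→d17:-→d18:-→d19:-→d20:-  best=H3
  + 232.0.0.0/5 (H4) depth=5
  ? 64.99.10.240  path d0:-→d1:-→d2:-→d3:-→d4:-→d5:-→d6:-→d7:-→d8:-→d9:-→d10:-→d11:-→d12:-→d13:-→d14:-→d15:-→d16:H3→d17:-→d18:-→d19:-→d20:-→d21:-→d22:-→d23:-→d24:-→d25:-→d26:-→d27:-→d28:H0  best=H0
  + 64.99.10.246/32 (H3) depth=32
  + 64.99.10.0/23 (H0) depth=23
  + 92.64.0.0/12 (H4) depth=12
  - 64.99.10.240/28 clear@28
  + 37.0.0.0/8 (H3) depth=8
  + 0.0.0.0/0 (H4) depth=0
  + 234.173.0.0/16 (H4) depth=16
  + 64.99.10.240/28 (H1) depth=28
  ? 37.218.0.17  path d0:H4→d1:-→d2:-→d3:-→d4:-→d5:-→d6:-→d7:-→d8:H3→d9:-→d10:-→d11:-→d12:-→d13:-→d14:-→d15:-→d16:H4  best=H4
  + 64.99.0.0/20 (H0) depth=20
  + 64.99.0.0/16 (H2) depth=16
  ? 92.75.0.0  path d0:H4→d1:-→d2:-→d3:-→d4:-→d5:-→d6:-→d7:-→d8:-→d9:-→d10:-→d11:-→d12:H4→d13:-→d14:-→d15:-→d16:H3  best=H3
  ? 64.99.10.240  path d0:H4→d1:-→d2:-→d3:-→d4:-→d5:-→d6:-→d7:-→d8:-→d9:-→d10:-→d11:-→d12:-→d13:-→d14:-→d15:-→d16:H2→d17:-→d18:-→d19:-→d20:H0→d21:-→d22:-→d23:H0→d24:-→d25:-→d26:-→d27:-→d28:H1→d29:-  best=H1
  + 92.64.0.0/12 (H0) depth=12
  + 37.218.0.0/16 (H1) depth=16
  + 88.0.0.0/5 (H4) depth=5
  + 232.0.0.0/5 (H4) depth=5
  + 224.0.0.0/4 (H3) depth=4
  ? 64.99.10.246  path d0:H4→d1:-→d2:-→d3:-→d4:-→d5:-→d6:-→d7:-→d8:-→d9:-→d10:-→d11:-→d12:-→d13:-→d14:-→d15:-→d16:H2→d17:-→d18:-→d19:-→d20:H0→d21:-→d22:-→d23:H0→d24:-→d25:-→d26:-→d27:-→d28:H1→d29:-→d30:-→d31:-→d32:H3  best=H3
  - 234.173.0.0/16 clear@16
  + 64.99.10.240/28 (H4) depth=28

== LOOKUPS ==
["H3","no-route","H4","H3","H0","H4","H3","H1","H3"]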